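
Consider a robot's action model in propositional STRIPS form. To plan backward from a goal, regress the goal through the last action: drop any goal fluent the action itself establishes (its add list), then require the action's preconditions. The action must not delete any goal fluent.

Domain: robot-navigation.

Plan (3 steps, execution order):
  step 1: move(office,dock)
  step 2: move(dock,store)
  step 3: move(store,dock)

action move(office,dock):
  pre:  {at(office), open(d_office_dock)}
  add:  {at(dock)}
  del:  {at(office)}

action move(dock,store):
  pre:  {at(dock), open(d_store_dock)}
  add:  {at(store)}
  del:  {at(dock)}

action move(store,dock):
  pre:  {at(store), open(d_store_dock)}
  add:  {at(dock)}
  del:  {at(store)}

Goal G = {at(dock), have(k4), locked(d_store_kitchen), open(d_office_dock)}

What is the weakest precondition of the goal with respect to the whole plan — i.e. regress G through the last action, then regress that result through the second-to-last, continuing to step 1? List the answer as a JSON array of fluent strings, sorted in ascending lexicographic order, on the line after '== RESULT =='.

Regress step by step:
  through step 3 (move(store,dock)): drop {at(dock)}, keep {have(k4), locked(d_store_kitchen), open(d_office_dock)}, require {at(store), open(d_store_dock)}
    → {at(store), have(k4), locked(d_store_kitchen), open(d_office_dock), open(d_store_dock)}
  through step 2 (move(dock,store)): drop {at(store)}, keep {have(k4), locked(d_store_kitchen), open(d_office_dock), open(d_store_dock)}, require {at(dock), open(d_store_dock)}
    → {at(dock), have(k4), locked(d_store_kitchen), open(d_office_dock), open(d_store_dock)}
  through step 1 (move(office,dock)): drop {at(dock)}, keep {have(k4), locked(d_store_kitchen), open(d_office_dock), open(d_store_dock)}, require {at(office), open(d_office_dock)}
    → {at(office), have(k4), locked(d_store_kitchen), open(d_office_dock), open(d_store_dock)}

== RESULT ==
["at(office)", "have(k4)", "locked(d_store_kitchen)", "open(d_office_dock)", "open(d_store_dock)"]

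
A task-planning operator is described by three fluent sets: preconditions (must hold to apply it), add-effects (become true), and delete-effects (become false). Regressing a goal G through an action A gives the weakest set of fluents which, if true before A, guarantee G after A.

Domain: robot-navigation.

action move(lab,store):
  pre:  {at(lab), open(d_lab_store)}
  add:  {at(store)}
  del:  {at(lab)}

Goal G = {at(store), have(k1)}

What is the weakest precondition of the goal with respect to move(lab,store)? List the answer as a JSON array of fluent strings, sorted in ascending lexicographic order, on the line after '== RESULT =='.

Regress:
  G ∩ del = {}  (empty — regression defined)
  G \ add = {at(store), have(k1)} \ {at(store)} = {have(k1)}
  ∪ pre   = {have(k1)} ∪ {at(lab), open(d_lab_store)}
          = {at(lab), have(k1), open(d_lab_store)}

== RESULT ==
["at(lab)", "have(k1)", "open(d_lab_store)"]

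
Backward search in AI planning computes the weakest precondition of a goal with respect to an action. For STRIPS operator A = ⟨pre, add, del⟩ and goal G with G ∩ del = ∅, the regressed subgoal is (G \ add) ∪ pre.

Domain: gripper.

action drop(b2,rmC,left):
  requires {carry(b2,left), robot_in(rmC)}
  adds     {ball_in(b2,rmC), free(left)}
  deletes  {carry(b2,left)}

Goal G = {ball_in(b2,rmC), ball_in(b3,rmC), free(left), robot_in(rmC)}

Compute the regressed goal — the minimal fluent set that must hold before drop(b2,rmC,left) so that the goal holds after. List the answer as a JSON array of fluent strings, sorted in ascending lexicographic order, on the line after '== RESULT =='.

Regress:
  G ∩ del = {}  (empty — regression defined)
  G \ add = {ball_in(b2,rmC), ball_in(b3,rmC), free(left), robot_in(rmC)} \ {ball_in(b2,rmC), free(left)} = {ball_in(b3,rmC), robot_in(rmC)}
  ∪ pre   = {ball_in(b3,rmC), robot_in(rmC)} ∪ {carry(b2,left), robot_in(rmC)}
          = {ball_in(b3,rmC), carry(b2,left), robot_in(rmC)}

== RESULT ==
["ball_in(b3,rmC)", "carry(b2,left)", "robot_in(rmC)"]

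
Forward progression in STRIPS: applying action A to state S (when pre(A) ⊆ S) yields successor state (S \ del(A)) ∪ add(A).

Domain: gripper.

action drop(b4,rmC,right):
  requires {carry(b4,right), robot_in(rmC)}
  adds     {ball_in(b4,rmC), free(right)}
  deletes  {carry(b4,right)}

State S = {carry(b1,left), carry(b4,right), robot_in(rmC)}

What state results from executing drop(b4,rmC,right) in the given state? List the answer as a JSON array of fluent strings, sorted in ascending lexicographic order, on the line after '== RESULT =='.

Compute (S \ del) ∪ add:
  pre ⊆ S: {carry(b4,right), robot_in(rmC)} ⊆ S  — applicable
  S \ del = {carry(b1,left), robot_in(rmC)}
  ∪ add   = {ball_in(b4,rmC), carry(b1,left), free(right), robot_in(rmC)}

== RESULT ==
["ball_in(b4,rmC)", "carry(b1,left)", "free(right)", "robot_in(rmC)"]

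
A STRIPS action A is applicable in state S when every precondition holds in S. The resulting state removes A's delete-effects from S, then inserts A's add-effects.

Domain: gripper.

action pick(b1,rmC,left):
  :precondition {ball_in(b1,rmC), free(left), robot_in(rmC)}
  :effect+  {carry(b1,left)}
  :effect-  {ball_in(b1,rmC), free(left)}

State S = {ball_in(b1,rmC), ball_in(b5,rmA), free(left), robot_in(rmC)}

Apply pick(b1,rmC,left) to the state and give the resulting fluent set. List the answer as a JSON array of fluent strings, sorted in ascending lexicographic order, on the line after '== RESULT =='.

Compute (S \ del) ∪ add:
  pre ⊆ S: {ball_in(b1,rmC), free(left), robot_in(rmC)} ⊆ S  — applicable
  S \ del = {ball_in(b5,rmA), robot_in(rmC)}
  ∪ add   = {ball_in(b5,rmA), carry(b1,left), robot_in(rmC)}

== RESULT ==
["ball_in(b5,rmA)", "carry(b1,left)", "robot_in(rmC)"]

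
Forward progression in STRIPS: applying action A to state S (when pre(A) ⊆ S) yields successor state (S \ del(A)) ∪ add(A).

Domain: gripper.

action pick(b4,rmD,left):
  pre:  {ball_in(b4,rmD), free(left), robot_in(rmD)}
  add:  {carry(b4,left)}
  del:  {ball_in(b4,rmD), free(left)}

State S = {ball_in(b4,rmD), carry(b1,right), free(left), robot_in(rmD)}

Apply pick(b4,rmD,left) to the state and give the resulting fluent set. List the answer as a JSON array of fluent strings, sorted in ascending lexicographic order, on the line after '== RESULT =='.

Compute (S \ del) ∪ add:
  pre ⊆ S: {ball_in(b4,rmD), free(left), robot_in(rmD)} ⊆ S  — applicable
  S \ del = {carry(b1,right), robot_in(rmD)}
  ∪ add   = {carry(b1,right), carry(b4,left), robot_in(rmD)}

== RESULT ==
["carry(b1,right)", "carry(b4,left)", "robot_in(rmD)"]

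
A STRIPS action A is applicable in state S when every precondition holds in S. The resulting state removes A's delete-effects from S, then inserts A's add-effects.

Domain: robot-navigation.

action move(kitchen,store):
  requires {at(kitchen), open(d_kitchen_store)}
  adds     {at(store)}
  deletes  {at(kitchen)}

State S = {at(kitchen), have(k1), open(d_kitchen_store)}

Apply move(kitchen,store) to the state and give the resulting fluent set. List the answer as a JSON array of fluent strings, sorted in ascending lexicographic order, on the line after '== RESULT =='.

Compute (S \ del) ∪ add:
  pre ⊆ S: {at(kitchen), open(d_kitchen_store)} ⊆ S  — applicable
  S \ del = {have(k1), open(d_kitchen_store)}
  ∪ add   = {at(store), have(k1), open(d_kitchen_store)}

== RESULT ==
["at(store)", "have(k1)", "open(d_kitchen_store)"]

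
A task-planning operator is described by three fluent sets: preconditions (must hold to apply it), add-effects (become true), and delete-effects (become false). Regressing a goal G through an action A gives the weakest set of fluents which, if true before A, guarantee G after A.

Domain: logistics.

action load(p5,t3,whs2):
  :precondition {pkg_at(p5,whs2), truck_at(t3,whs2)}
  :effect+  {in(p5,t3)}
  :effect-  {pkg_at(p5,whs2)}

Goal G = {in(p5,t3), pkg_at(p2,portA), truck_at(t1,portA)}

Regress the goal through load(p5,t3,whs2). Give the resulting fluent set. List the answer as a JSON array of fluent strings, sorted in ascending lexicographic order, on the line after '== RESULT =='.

Compute (G \ add) ∪ pre:
  G ∩ del = {}  (empty — regression defined)
  G \ add = {in(p5,t3), pkg_at(p2,portA), truck_at(t1,portA)} \ {in(p5,t3)} = {pkg_at(p2,portA), truck_at(t1,portA)}
  ∪ pre   = {pkg_at(p2,portA), truck_at(t1,portA)} ∪ {pkg_at(p5,whs2), truck_at(t3,whs2)}
          = {pkg_at(p2,portA), pkg_at(p5,whs2), truck_at(t1,portA), truck_at(t3,whs2)}

== RESULT ==
["pkg_at(p2,portA)", "pkg_at(p5,whs2)", "truck_at(t1,portA)", "truck_at(t3,whs2)"]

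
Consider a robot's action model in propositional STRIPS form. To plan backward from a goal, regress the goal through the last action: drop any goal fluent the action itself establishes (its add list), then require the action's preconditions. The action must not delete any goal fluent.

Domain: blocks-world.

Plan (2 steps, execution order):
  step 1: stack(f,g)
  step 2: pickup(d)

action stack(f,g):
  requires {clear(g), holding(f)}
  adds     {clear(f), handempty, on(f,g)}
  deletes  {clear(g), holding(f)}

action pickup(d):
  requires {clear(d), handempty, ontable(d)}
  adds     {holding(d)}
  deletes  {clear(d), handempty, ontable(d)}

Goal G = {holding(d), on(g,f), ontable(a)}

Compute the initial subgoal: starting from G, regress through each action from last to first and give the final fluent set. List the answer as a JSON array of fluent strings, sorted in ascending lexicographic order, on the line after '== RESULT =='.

Work backward from the goal:
  through step 2 (pickup(d)): drop {holding(d)}, keep {on(g,f), ontable(a)}, require {clear(d), handempty, ontable(d)}
    → {clear(d), handempty, on(g,f), ontable(a), ontable(d)}
  through step 1 (stack(f,g)): drop {handempty}, keep {clear(d), on(g,f), ontable(a), ontable(d)}, require {clear(g), holding(f)}
    → {clear(d), clear(g), holding(f), on(g,f), ontable(a), ontable(d)}

== RESULT ==
["clear(d)", "clear(g)", "holding(f)", "on(g,f)", "ontable(a)", "ontable(d)"]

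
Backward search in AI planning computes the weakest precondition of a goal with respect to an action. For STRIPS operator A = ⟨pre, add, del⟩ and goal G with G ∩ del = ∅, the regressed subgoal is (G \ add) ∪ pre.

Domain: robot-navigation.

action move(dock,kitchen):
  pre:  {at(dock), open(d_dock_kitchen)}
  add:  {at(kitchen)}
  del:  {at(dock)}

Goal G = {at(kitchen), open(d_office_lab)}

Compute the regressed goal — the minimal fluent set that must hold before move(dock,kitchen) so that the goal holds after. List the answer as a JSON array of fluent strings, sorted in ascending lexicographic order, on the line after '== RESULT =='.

Compute (G \ add) ∪ pre:
  G ∩ del = {}  (empty — regression defined)
  G \ add = {at(kitchen), open(d_office_lab)} \ {at(kitchen)} = {open(d_office_lab)}
  ∪ pre   = {open(d_office_lab)} ∪ {at(dock), open(d_dock_kitchen)}
          = {at(dock), open(d_dock_kitchen), open(d_office_lab)}

== RESULT ==
["at(dock)", "open(d_dock_kitchen)", "open(d_office_lab)"]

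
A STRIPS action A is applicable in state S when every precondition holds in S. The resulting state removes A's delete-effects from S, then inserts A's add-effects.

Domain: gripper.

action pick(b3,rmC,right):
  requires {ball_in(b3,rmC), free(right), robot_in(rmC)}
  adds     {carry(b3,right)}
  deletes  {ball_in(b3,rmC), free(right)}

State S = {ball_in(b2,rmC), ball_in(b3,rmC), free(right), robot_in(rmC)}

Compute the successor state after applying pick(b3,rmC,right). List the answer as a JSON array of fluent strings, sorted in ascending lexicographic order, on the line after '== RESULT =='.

Compute (S \ del) ∪ add:
  pre ⊆ S: {ball_in(b3,rmC), free(right), robot_in(rmC)} ⊆ S  — applicable
  S \ del = {ball_in(b2,rmC), robot_in(rmC)}
  ∪ add   = {ball_in(b2,rmC), carry(b3,right), robot_in(rmC)}

== RESULT ==
["ball_in(b2,rmC)", "carry(b3,right)", "robot_in(rmC)"]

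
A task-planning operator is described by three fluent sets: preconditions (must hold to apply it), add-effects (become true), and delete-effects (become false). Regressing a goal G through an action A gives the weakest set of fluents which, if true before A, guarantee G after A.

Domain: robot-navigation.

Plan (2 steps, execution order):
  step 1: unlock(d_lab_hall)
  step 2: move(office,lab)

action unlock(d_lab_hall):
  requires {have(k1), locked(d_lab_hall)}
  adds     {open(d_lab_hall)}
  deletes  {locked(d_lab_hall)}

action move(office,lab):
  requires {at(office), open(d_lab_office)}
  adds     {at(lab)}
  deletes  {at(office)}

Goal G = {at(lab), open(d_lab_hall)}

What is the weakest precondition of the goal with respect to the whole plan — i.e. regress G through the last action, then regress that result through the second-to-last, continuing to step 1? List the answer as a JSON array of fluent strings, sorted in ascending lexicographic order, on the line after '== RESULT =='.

Work backward from the goal:
  through step 2 (move(office,lab)): drop {at(lab)}, keep {open(d_lab_hall)}, require {at(office), open(d_lab_office)}
    → {at(office), open(d_lab_hall), open(d_lab_office)}
  through step 1 (unlock(d_lab_hall)): drop {open(d_lab_hall)}, keep {at(office), open(d_lab_office)}, require {have(k1), locked(d_lab_hall)}
    → {at(office), have(k1), locked(d_lab_hall), open(d_lab_office)}

== RESULT ==
["at(office)", "have(k1)", "locked(d_lab_hall)", "open(d_lab_office)"]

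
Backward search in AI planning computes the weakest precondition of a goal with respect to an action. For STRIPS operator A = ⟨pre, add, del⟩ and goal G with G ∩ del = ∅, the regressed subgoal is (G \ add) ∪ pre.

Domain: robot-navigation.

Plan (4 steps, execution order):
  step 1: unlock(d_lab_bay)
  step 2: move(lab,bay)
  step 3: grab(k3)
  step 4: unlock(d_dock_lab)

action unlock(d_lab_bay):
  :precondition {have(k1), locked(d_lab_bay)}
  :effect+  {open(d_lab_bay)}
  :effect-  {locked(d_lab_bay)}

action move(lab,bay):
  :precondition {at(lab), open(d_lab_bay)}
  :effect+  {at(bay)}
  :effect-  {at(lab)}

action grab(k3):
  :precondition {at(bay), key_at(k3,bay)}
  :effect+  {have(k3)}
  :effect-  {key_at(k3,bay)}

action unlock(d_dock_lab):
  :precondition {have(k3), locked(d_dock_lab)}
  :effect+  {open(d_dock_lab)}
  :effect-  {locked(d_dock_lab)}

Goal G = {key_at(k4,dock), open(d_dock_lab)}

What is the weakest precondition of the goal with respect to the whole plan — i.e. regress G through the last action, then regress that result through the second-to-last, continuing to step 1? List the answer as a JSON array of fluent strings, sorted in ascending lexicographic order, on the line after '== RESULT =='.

Regress step by step:
  through step 4 (unlock(d_dock_lab)): drop {open(d_dock_lab)}, keep {key_at(k4,dock)}, require {have(k3), locked(d_dock_lab)}
    → {have(k3), key_at(k4,dock), locked(d_dock_lab)}
  through step 3 (grab(k3)): drop {have(k3)}, keep {key_at(k4,dock), locked(d_dock_lab)}, require {at(bay), key_at(k3,bay)}
    → {at(bay), key_at(k3,bay), key_at(k4,dock), locked(d_dock_lab)}
  through step 2 (move(lab,bay)): drop {at(bay)}, keep {key_at(k3,bay), key_at(k4,dock), locked(d_dock_lab)}, require {at(lab), open(d_lab_bay)}
    → {at(lab), key_at(k3,bay), key_at(k4,dock), locked(d_dock_lab), open(d_lab_bay)}
  through step 1 (unlock(d_lab_bay)): drop {open(d_lab_bay)}, keep {at(lab), key_at(k3,bay), key_at(k4,dock), locked(d_dock_lab)}, require {have(k1), locked(d_lab_bay)}
    → {at(lab), have(k1), key_at(k3,bay), key_at(k4,dock), locked(d_dock_lab), locked(d_lab_bay)}

== RESULT ==
["at(lab)", "have(k1)", "key_at(k3,bay)", "key_at(k4,dock)", "locked(d_dock_lab)", "locked(d_lab_bay)"]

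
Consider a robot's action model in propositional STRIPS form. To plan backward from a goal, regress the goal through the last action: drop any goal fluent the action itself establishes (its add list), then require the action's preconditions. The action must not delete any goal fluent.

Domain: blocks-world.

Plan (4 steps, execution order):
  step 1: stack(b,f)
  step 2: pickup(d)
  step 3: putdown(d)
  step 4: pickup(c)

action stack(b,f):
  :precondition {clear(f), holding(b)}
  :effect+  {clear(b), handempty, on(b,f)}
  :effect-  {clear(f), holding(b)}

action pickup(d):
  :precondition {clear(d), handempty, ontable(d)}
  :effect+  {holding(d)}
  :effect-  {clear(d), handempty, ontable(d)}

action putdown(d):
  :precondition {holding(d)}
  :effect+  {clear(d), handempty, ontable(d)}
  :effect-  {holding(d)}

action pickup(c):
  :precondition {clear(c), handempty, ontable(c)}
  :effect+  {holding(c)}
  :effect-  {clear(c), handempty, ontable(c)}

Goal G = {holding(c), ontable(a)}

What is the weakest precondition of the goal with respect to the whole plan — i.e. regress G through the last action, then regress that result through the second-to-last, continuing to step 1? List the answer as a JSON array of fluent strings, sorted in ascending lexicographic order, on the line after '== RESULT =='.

Regress step by step:
  through step 4 (pickup(c)): drop {holding(c)}, keep {ontable(a)}, require {clear(c), handempty, ontable(c)}
    → {clear(c), handempty, ontable(a), ontable(c)}
  through step 3 (putdown(d)): drop {handempty}, keep {clear(c), ontable(a), ontable(c)}, require {holding(d)}
    → {clear(c), holding(d), ontable(a), ontable(c)}
  through step 2 (pickup(d)): drop {holding(d)}, keep {clear(c), ontable(a), ontable(c)}, require {clear(d), handempty, ontable(d)}
    → {clear(c), clear(d), handempty, ontable(a), ontable(c), ontable(d)}
  through step 1 (stack(b,f)): drop {handempty}, keep {clear(c), clear(d), ontable(a), ontable(c), ontable(d)}, require {clear(f), holding(b)}
    → {clear(c), clear(d), clear(f), holding(b), ontable(a), ontable(c), ontable(d)}

== RESULT ==
["clear(c)", "clear(d)", "clear(f)", "holding(b)", "ontable(a)", "ontable(c)", "ontable(d)"]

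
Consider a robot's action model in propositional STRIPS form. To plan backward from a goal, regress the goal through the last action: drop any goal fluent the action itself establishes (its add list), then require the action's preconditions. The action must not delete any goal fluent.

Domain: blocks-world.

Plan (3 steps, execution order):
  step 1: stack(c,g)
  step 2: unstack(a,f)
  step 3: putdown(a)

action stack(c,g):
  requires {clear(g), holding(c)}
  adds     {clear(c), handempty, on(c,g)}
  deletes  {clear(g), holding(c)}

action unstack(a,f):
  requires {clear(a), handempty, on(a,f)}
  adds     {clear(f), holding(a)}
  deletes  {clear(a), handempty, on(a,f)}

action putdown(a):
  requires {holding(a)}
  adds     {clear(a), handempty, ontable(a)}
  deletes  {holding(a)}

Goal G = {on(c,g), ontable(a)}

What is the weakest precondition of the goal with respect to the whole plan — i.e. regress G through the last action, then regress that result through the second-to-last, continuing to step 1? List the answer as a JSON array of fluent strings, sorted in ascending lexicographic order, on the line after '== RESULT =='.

Work backward from the goal:
  through step 3 (putdown(a)): drop {ontable(a)}, keep {on(c,g)}, require {holding(a)}
    → {holding(a), on(c,g)}
  through step 2 (unstack(a,f)): drop {holding(a)}, keep {on(c,g)}, require {clear(a), handempty, on(a,f)}
    → {clear(a), handempty, on(a,f), on(c,g)}
  through step 1 (stack(c,g)): drop {handempty, on(c,g)}, keep {clear(a), on(a,f)}, require {clear(g), holding(c)}
    → {clear(a), clear(g), holding(c), on(a,f)}

== RESULT ==
["clear(a)", "clear(g)", "holding(c)", "on(a,f)"]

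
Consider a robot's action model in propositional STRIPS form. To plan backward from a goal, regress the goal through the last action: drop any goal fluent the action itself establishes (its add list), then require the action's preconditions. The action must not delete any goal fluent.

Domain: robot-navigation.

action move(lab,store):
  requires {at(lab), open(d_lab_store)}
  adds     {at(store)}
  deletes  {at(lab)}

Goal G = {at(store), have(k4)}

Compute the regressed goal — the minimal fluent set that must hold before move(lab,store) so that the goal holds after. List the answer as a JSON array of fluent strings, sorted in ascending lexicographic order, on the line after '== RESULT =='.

Compute (G \ add) ∪ pre:
  G ∩ del = {}  (empty — regression defined)
  G \ add = {at(store), have(k4)} \ {at(store)} = {have(k4)}
  ∪ pre   = {have(k4)} ∪ {at(lab), open(d_lab_store)}
          = {at(lab), have(k4), open(d_lab_store)}

== RESULT ==
["at(lab)", "have(k4)", "open(d_lab_store)"]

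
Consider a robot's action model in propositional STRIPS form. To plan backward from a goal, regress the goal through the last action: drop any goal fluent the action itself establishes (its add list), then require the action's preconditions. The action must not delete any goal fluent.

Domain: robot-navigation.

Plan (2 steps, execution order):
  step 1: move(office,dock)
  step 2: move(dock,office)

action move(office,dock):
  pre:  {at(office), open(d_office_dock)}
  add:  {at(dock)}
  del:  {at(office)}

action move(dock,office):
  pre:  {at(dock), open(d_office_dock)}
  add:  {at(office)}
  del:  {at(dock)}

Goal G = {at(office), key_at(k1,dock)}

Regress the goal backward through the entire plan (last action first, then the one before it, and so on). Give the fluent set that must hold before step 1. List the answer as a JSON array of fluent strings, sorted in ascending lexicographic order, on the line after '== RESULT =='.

Work backward from the goal:
  through step 2 (move(dock,office)): drop {at(office)}, keep {key_at(k1,dock)}, require {at(dock), open(d_office_dock)}
    → {at(dock), key_at(k1,dock), open(d_office_dock)}
  through step 1 (move(office,dock)): drop {at(dock)}, keep {key_at(k1,dock), open(d_office_dock)}, require {at(office), open(d_office_dock)}
    → {at(office), key_at(k1,dock), open(d_office_dock)}

== RESULT ==
["at(office)", "key_at(k1,dock)", "open(d_office_dock)"]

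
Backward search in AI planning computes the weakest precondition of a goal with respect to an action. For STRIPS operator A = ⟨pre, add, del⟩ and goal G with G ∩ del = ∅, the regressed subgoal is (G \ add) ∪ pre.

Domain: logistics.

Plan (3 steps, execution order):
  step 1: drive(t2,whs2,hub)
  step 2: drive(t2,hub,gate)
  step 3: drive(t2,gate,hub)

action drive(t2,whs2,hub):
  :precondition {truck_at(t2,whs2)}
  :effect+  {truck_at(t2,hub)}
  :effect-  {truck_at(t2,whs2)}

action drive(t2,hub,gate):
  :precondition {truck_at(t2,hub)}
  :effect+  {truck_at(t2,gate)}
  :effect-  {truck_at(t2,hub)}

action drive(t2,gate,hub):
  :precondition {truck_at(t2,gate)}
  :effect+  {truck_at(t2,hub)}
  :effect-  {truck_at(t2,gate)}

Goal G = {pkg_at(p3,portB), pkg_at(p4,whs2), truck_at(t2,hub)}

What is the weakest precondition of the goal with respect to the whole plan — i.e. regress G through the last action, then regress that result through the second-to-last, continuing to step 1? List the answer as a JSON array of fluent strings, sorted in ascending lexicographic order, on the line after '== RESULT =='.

Work backward from the goal:
  through step 3 (drive(t2,gate,hub)): drop {truck_at(t2,hub)}, keep {pkg_at(p3,portB), pkg_at(p4,whs2)}, require {truck_at(t2,gate)}
    → {pkg_at(p3,portB), pkg_at(p4,whs2), truck_at(t2,gate)}
  through step 2 (drive(t2,hub,gate)): drop {truck_at(t2,gate)}, keep {pkg_at(p3,portB), pkg_at(p4,whs2)}, require {truck_at(t2,hub)}
    → {pkg_at(p3,portB), pkg_at(p4,whs2), truck_at(t2,hub)}
  through step 1 (drive(t2,whs2,hub)): drop {truck_at(t2,hub)}, keep {pkg_at(p3,portB), pkg_at(p4,whs2)}, require {truck_at(t2,whs2)}
    → {pkg_at(p3,portB), pkg_at(p4,whs2), truck_at(t2,whs2)}

== RESULT ==
["pkg_at(p3,portB)", "pkg_at(p4,whs2)", "truck_at(t2,whs2)"]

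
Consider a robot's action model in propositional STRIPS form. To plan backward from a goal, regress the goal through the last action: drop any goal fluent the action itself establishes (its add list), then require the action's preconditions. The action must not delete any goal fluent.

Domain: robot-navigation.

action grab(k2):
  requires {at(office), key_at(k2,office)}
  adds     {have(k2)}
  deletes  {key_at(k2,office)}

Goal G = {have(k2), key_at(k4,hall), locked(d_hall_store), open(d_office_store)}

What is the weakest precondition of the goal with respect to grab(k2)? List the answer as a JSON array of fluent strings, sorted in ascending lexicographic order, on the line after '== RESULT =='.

Compute (G \ add) ∪ pre:
  G ∩ del = {}  (empty — regression defined)
  G \ add = {have(k2), key_at(k4,hall), locked(d_hall_store), open(d_office_store)} \ {have(k2)} = {key_at(k4,hall), locked(d_hall_store), open(d_office_store)}
  ∪ pre   = {key_at(k4,hall), locked(d_hall_store), open(d_office_store)} ∪ {at(office), key_at(k2,office)}
          = {at(office), key_at(k2,office), key_at(k4,hall), locked(d_hall_store), open(d_office_store)}

== RESULT ==
["at(office)", "key_at(k2,office)", "key_at(k4,hall)", "locked(d_hall_store)", "open(d_office_store)"]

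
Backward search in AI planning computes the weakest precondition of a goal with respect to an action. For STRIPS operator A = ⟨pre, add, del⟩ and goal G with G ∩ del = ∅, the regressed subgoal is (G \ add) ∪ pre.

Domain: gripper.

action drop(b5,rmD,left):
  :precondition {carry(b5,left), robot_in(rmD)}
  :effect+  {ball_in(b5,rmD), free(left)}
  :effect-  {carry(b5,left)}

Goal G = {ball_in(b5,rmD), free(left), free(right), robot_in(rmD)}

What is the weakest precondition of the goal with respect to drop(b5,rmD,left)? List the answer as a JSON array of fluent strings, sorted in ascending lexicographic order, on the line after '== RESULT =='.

Compute (G \ add) ∪ pre:
  G ∩ del = {}  (empty — regression defined)
  G \ add = {ball_in(b5,rmD), free(left), free(right), robot_in(rmD)} \ {ball_in(b5,rmD), free(left)} = {free(right), robot_in(rmD)}
  ∪ pre   = {free(right), robot_in(rmD)} ∪ {carry(b5,left), robot_in(rmD)}
          = {carry(b5,left), free(right), robot_in(rmD)}

== RESULT ==
["carry(b5,left)", "free(right)", "robot_in(rmD)"]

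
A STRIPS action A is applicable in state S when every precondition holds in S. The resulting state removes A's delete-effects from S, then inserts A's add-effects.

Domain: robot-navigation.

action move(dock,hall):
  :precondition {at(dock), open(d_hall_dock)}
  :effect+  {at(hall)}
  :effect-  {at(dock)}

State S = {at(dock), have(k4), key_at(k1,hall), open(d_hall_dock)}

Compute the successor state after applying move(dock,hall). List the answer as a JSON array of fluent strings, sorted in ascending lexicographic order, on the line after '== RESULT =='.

Compute (S \ del) ∪ add:
  pre ⊆ S: {at(dock), open(d_hall_dock)} ⊆ S  — applicable
  S \ del = {have(k4), key_at(k1,hall), open(d_hall_dock)}
  ∪ add   = {at(hall), have(k4), key_at(k1,hall), open(d_hall_dock)}

== RESULT ==
["at(hall)", "have(k4)", "key_at(k1,hall)", "open(d_hall_dock)"]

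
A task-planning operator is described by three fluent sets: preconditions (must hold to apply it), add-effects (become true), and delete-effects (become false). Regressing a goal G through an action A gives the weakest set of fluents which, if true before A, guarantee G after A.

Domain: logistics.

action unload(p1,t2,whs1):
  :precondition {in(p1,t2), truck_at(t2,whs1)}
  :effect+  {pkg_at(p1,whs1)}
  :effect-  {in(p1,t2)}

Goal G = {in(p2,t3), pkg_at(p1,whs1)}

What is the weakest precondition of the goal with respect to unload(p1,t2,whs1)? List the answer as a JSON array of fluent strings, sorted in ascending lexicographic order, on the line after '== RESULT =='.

Compute (G \ add) ∪ pre:
  G ∩ del = {}  (empty — regression defined)
  G \ add = {in(p2,t3), pkg_at(p1,whs1)} \ {pkg_at(p1,whs1)} = {in(p2,t3)}
  ∪ pre   = {in(p2,t3)} ∪ {in(p1,t2), truck_at(t2,whs1)}
          = {in(p1,t2), in(p2,t3), truck_at(t2,whs1)}

== RESULT ==
["in(p1,t2)", "in(p2,t3)", "truck_at(t2,whs1)"]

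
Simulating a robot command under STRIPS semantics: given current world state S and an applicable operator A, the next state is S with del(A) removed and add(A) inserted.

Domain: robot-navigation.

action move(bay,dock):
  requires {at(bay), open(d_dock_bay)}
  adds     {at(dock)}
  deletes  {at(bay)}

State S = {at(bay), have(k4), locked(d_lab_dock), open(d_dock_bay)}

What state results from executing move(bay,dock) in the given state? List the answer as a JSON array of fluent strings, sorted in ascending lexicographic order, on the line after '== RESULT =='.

Compute (S \ del) ∪ add:
  pre ⊆ S: {at(bay), open(d_dock_bay)} ⊆ S  — applicable
  S \ del = {have(k4), locked(d_lab_dock), open(d_dock_bay)}
  ∪ add   = {at(dock), have(k4), locked(d_lab_dock), open(d_dock_bay)}

== RESULT ==
["at(dock)", "have(k4)", "locked(d_lab_dock)", "open(d_dock_bay)"]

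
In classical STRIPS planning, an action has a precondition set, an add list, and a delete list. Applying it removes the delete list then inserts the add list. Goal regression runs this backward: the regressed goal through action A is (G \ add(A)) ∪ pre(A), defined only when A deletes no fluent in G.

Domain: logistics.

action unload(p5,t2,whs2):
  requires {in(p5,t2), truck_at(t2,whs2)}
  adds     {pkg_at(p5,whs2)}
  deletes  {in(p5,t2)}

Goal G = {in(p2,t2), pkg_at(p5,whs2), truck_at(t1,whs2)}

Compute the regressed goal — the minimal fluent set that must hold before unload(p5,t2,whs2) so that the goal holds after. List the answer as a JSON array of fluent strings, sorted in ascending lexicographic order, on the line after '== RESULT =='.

Compute (G \ add) ∪ pre:
  G ∩ del = {}  (empty — regression defined)
  G \ add = {in(p2,t2), pkg_at(p5,whs2), truck_at(t1,whs2)} \ {pkg_at(p5,whs2)} = {in(p2,t2), truck_at(t1,whs2)}
  ∪ pre   = {in(p2,t2), truck_at(t1,whs2)} ∪ {in(p5,t2), truck_at(t2,whs2)}
          = {in(p2,t2), in(p5,t2), truck_at(t1,whs2), truck_at(t2,whs2)}

== RESULT ==
["in(p2,t2)", "in(p5,t2)", "truck_at(t1,whs2)", "truck_at(t2,whs2)"]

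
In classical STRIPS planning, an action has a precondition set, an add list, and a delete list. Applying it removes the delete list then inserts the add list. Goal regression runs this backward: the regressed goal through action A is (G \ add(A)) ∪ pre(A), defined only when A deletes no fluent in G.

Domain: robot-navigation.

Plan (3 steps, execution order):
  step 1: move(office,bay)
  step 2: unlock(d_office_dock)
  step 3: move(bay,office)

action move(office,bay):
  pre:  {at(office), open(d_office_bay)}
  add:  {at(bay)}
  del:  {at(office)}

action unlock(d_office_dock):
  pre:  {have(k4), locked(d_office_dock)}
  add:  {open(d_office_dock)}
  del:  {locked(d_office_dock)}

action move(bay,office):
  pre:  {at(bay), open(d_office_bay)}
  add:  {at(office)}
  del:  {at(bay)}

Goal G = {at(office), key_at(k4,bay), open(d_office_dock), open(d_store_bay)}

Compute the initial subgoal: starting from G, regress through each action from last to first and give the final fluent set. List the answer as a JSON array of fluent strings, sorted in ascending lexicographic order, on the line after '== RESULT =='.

Work backward from the goal:
  through step 3 (move(bay,office)): drop {at(office)}, keep {key_at(k4,bay), open(d_office_dock), open(d_store_bay)}, require {at(bay), open(d_office_bay)}
    → {at(bay), key_at(k4,bay), open(d_office_bay), open(d_office_dock), open(d_store_bay)}
  through step 2 (unlock(d_office_dock)): drop {open(d_office_dock)}, keep {at(bay), key_at(k4,bay), open(d_office_bay), open(d_store_bay)}, require {have(k4), locked(d_office_dock)}
    → {at(bay), have(k4), key_at(k4,bay), locked(d_office_dock), open(d_office_bay), open(d_store_bay)}
  through step 1 (move(office,bay)): drop {at(bay)}, keep {have(k4), key_at(k4,bay), locked(d_office_dock), open(d_office_bay), open(d_store_bay)}, require {at(office), open(d_office_bay)}
    → {at(office), have(k4), key_at(k4,bay), locked(d_office_dock), open(d_office_bay), open(d_store_bay)}

== RESULT ==
["at(office)", "have(k4)", "key_at(k4,bay)", "locked(d_office_dock)", "open(d_office_bay)", "open(d_store_bay)"]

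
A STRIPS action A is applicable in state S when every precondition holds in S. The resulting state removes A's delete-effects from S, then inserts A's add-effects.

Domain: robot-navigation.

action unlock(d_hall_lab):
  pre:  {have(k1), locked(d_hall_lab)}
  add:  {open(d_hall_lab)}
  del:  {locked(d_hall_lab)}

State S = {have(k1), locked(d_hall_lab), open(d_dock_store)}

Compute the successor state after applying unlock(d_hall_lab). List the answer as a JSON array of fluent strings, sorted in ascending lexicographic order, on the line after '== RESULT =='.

Progress:
  pre ⊆ S: {have(k1), locked(d_hall_lab)} ⊆ S  — applicable
  S \ del = {have(k1), open(d_dock_store)}
  ∪ add   = {have(k1), open(d_dock_store), open(d_hall_lab)}

== RESULT ==
["have(k1)", "open(d_dock_store)", "open(d_hall_lab)"]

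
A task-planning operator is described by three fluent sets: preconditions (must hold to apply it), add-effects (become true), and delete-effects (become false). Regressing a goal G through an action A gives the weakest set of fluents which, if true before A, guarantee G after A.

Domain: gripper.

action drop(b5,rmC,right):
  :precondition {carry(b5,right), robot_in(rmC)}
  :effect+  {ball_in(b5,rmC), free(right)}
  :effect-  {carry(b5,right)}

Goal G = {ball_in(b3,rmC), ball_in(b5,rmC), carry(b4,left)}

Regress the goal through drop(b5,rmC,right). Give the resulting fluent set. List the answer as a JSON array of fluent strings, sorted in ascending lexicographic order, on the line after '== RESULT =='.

Regress:
  G ∩ del = {}  (empty — regression defined)
  G \ add = {ball_in(b3,rmC), ball_in(b5,rmC), carry(b4,left)} \ {ball_in(b5,rmC), free(right)} = {ball_in(b3,rmC), carry(b4,left)}
  ∪ pre   = {ball_in(b3,rmC), carry(b4,left)} ∪ {carry(b5,right), robot_in(rmC)}
          = {ball_in(b3,rmC), carry(b4,left), carry(b5,right), robot_in(rmC)}

== RESULT ==
["ball_in(b3,rmC)", "carry(b4,left)", "carry(b5,right)", "robot_in(rmC)"]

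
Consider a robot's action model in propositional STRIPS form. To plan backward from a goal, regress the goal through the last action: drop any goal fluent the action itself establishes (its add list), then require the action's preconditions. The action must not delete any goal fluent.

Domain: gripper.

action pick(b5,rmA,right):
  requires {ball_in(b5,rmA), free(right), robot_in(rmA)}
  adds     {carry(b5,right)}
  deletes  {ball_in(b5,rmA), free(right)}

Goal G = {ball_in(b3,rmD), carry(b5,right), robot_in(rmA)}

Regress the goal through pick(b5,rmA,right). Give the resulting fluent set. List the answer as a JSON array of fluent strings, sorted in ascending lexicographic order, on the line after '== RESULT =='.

Compute (G \ add) ∪ pre:
  G ∩ del = {}  (empty — regression defined)
  G \ add = {ball_in(b3,rmD), carry(b5,right), robot_in(rmA)} \ {carry(b5,right)} = {ball_in(b3,rmD), robot_in(rmA)}
  ∪ pre   = {ball_in(b3,rmD), robot_in(rmA)} ∪ {ball_in(b5,rmA), free(right), robot_in(rmA)}
          = {ball_in(b3,rmD), ball_in(b5,rmA), free(right), robot_in(rmA)}

== RESULT ==
["ball_in(b3,rmD)", "ball_in(b5,rmA)", "free(right)", "robot_in(rmA)"]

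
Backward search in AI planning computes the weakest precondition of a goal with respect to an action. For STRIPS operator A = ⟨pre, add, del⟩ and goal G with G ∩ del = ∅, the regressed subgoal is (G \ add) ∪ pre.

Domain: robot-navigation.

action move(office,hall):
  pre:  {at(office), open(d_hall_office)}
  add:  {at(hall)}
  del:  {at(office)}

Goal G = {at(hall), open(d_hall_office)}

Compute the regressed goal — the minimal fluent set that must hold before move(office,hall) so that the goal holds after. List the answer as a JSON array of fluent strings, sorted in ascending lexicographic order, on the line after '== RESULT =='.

Compute (G \ add) ∪ pre:
  G ∩ del = {}  (empty — regression defined)
  G \ add = {at(hall), open(d_hall_office)} \ {at(hall)} = {open(d_hall_office)}
  ∪ pre   = {open(d_hall_office)} ∪ {at(office), open(d_hall_office)}
          = {at(office), open(d_hall_office)}

== RESULT ==
["at(office)", "open(d_hall_office)"]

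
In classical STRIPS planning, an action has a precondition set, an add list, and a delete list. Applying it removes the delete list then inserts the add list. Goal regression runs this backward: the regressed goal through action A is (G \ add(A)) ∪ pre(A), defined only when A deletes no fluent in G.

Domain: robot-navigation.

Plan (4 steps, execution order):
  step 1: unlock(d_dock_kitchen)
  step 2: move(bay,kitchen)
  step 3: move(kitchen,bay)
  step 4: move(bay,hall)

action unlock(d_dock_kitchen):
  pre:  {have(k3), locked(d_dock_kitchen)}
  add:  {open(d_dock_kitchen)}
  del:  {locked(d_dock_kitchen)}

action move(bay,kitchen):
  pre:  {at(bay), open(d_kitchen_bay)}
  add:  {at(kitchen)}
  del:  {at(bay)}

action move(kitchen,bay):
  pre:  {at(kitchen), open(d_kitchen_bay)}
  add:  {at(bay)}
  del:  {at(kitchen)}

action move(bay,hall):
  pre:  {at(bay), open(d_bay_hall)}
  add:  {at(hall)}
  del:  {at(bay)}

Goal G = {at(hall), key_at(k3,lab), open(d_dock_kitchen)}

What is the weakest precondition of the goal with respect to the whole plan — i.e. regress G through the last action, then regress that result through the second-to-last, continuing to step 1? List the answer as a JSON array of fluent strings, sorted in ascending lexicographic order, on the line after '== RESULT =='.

Regress step by step:
  through step 4 (move(bay,hall)): drop {at(hall)}, keep {key_at(k3,lab), open(d_dock_kitchen)}, require {at(bay), open(d_bay_hall)}
    → {at(bay), key_at(k3,lab), open(d_bay_hall), open(d_dock_kitchen)}
  through step 3 (move(kitchen,bay)): drop {at(bay)}, keep {key_at(k3,lab), open(d_bay_hall), open(d_dock_kitchen)}, require {at(kitchen), open(d_kitchen_bay)}
    → {at(kitchen), key_at(k3,lab), open(d_bay_hall), open(d_dock_kitchen), open(d_kitchen_bay)}
  through step 2 (move(bay,kitchen)): drop {at(kitchen)}, keep {key_at(k3,lab), open(d_bay_hall), open(d_dock_kitchen), open(d_kitchen_bay)}, require {at(bay), open(d_kitchen_bay)}
    → {at(bay), key_at(k3,lab), open(d_bay_hall), open(d_dock_kitchen), open(d_kitchen_bay)}
  through step 1 (unlock(d_dock_kitchen)): drop {open(d_dock_kitchen)}, keep {at(bay), key_at(k3,lab), open(d_bay_hall), open(d_kitchen_bay)}, require {have(k3), locked(d_dock_kitchen)}
    → {at(bay), have(k3), key_at(k3,lab), locked(d_dock_kitchen), open(d_bay_hall), open(d_kitchen_bay)}

== RESULT ==
["at(bay)", "have(k3)", "key_at(k3,lab)", "locked(d_dock_kitchen)", "open(d_bay_hall)", "open(d_kitchen_bay)"]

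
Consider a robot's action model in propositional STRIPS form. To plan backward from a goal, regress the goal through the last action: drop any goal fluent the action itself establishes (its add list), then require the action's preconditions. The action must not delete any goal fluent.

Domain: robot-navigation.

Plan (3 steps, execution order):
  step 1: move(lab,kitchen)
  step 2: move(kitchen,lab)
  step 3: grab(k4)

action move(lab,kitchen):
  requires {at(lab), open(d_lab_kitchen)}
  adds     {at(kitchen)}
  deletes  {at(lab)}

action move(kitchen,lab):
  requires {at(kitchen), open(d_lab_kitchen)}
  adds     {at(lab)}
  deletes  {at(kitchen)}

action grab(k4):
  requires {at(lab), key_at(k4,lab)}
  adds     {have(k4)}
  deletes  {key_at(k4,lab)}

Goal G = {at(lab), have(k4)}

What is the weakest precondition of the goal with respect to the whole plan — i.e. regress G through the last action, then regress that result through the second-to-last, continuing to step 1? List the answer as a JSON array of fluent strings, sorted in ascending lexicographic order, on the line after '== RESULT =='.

Regress step by step:
  through step 3 (grab(k4)): drop {have(k4)}, keep {at(lab)}, require {at(lab), key_at(k4,lab)}
    → {at(lab), key_at(k4,lab)}
  through step 2 (move(kitchen,lab)): drop {at(lab)}, keep {key_at(k4,lab)}, require {at(kitchen), open(d_lab_kitchen)}
    → {at(kitchen), key_at(k4,lab), open(d_lab_kitchen)}
  through step 1 (move(lab,kitchen)): drop {at(kitchen)}, keep {key_at(k4,lab), open(d_lab_kitchen)}, require {at(lab), open(d_lab_kitchen)}
    → {at(lab), key_at(k4,lab), open(d_lab_kitchen)}

== RESULT ==
["at(lab)", "key_at(k4,lab)", "open(d_lab_kitchen)"]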